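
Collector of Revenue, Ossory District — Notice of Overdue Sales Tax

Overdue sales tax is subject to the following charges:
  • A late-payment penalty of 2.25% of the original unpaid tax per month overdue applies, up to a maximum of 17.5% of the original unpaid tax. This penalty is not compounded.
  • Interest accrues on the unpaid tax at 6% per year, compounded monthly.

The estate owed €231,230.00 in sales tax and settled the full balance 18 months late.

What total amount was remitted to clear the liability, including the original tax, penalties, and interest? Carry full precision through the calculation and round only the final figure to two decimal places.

Penalty (uncapped): 18 × 2.25% × €231,230.00 = €93,648.15; cap = 17.5% × €231,230.00 = €40,465.25 → penalty = €40,465.25
Interest (6%/yr ÷ 12 = 0.5%/month): €231,230.00 × ((1 + 0.005)^18 − 1) = €21,719.1887…
Total = €231,230.00 + €40,465.2500 + €21,719.1887… = €293,414.44

€293,414.44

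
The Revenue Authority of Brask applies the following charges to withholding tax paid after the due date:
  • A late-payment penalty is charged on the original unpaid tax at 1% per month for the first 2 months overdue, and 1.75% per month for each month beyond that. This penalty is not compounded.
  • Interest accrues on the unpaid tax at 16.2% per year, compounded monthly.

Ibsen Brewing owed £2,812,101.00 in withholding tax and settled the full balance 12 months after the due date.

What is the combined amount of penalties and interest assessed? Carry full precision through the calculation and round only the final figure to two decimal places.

£1,039,314.80

Penalty, months 1–2: 2 × 1% × £2,812,101.00 = £56,242.02
Penalty, months 3–12: 10 × 1.75% × £2,812,101.00 = £492,117.68…
Interest (16.2%/yr ÷ 12 = 1.35%/month): £2,812,101.00 × ((1 + 0.0135)^12 − 1) = £490,955.1096…
Penalties + interest = £548,359.6950 + £490,955.1096… = £1,039,314.80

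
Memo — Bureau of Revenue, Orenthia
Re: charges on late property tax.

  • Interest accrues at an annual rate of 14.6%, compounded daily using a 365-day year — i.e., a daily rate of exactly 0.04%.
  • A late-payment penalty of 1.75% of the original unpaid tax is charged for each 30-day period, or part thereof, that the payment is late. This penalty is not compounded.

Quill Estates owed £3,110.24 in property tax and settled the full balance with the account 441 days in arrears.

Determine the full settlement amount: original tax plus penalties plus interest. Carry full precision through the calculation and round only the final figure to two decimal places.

£4,526.56

Penalty periods: ⌈441/30⌉ = 15; penalty = 15 × 1.75% × £3,110.24 = £816.44…
Interest: £3,110.24 × ((1 + 0.0004)^441 − 1) = £3,110.24 × 0.19287306… = £599.8815…
Total = £3,110.24 + £816.4380 + £599.8815… = £4,526.56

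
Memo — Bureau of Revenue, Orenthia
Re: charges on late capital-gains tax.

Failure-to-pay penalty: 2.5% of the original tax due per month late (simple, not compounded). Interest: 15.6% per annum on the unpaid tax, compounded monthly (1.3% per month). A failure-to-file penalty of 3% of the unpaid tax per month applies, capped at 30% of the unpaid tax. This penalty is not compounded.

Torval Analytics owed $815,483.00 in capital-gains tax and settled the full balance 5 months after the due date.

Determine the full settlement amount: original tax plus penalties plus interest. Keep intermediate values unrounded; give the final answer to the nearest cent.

Failure-to-file: 5 × 3% × $815,483.00 = $122,322.45 (under the 30% cap)
Failure-to-pay penalty: 5 × 2.5% × $815,483.00 = $101,935.38…
Interest: $815,483.00 × ((1 + 0.013)^5 − 1) = $815,483.00 × 0.0667121… = $54,402.5942…
Total = $815,483.00 + $224,257.8250 + $54,402.5942… = $1,094,143.42

$1,094,143.42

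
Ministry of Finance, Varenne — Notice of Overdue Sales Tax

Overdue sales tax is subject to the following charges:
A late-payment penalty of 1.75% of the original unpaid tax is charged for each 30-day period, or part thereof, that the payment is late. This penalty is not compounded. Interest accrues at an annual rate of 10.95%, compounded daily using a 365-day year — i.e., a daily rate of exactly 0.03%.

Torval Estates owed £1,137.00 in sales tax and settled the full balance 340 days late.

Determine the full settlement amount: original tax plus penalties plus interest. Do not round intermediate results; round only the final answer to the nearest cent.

£1,497.85

Penalty periods: ⌈340/30⌉ = 12; penalty = 12 × 1.75% × £1,137.00 = £238.77
Interest: £1,137.00 × ((1 + 0.0003)^340 − 1) = £1,137.00 × 0.10736653… = £122.0757…
Total = £1,137.00 + £238.7700 + £122.0757… = £1,497.85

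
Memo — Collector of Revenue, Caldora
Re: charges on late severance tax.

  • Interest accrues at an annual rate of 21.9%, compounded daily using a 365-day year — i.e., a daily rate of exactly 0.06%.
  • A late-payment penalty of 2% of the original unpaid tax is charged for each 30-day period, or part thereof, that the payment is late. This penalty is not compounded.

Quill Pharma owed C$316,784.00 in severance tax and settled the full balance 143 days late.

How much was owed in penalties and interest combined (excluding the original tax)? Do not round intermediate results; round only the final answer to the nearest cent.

C$60,049.69

Penalty periods: ⌈143/30⌉ = 5; penalty = 5 × 2% × C$316,784.00 = C$31,678.40
Interest: C$316,784.00 × ((1 + 0.0006)^143 − 1) = C$316,784.00 × 0.08956035… = C$28,371.2873…
Penalties + interest = C$31,678.4000 + C$28,371.2873… = C$60,049.69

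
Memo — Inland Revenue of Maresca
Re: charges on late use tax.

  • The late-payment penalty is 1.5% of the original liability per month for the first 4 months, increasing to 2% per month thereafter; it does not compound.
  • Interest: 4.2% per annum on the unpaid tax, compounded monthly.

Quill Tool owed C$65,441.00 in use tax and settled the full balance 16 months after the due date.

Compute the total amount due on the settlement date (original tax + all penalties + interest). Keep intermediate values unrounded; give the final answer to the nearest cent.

C$88,835.78

Penalty, months 1–4: 4 × 1.5% × C$65,441.00 = C$3,926.46
Penalty, months 5–16: 12 × 2% × C$65,441.00 = C$15,705.84
Interest (4.2%/yr ÷ 12 = 0.35%/month): C$65,441.00 × ((1 + 0.0035)^16 − 1) = C$3,762.4835…
Total = C$65,441.00 + C$19,632.3000 + C$3,762.4835… = C$88,835.78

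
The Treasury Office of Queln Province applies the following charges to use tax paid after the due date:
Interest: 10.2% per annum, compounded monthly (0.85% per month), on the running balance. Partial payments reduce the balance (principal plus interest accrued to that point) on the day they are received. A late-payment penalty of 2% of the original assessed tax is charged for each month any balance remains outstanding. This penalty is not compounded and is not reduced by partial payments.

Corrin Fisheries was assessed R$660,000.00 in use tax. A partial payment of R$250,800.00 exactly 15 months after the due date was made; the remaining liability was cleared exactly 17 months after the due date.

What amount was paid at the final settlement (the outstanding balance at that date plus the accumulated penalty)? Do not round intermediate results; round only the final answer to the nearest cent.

R$731,457.44

Balance at month 15: R$660,000.0000 × (1 + 0.0085)^15 = R$749,346.1387…
After R$250,800.00 payment: R$749,346.1387… − R$250,800.00 = R$498,546.1387…
Balance at month 17: R$498,546.1387… × (1 + 0.0085)^2 = R$507,057.4430…
Penalty: 17 × 2% × R$660,000.00 = R$224,400.00
Final settlement = outstanding balance + penalty = R$507,057.4430… + R$224,400.00 = R$731,457.44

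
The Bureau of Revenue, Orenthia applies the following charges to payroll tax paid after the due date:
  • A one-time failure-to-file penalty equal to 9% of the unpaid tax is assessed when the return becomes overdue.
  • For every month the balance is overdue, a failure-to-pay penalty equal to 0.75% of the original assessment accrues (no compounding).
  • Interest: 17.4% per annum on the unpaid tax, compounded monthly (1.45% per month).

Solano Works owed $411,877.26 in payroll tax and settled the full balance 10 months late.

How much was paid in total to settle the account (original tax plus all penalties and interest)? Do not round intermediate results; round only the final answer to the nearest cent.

Failure-to-file penalty: 9% × $411,877.26 = $37,068.95…
Failure-to-pay penalty: 10 × 0.75% × $411,877.26 = $30,890.79…
Interest: $411,877.26 × ((1 + 0.0145)^10 − 1) = $411,877.26 × 0.1548365… = $63,773.6464…
Total = $411,877.26 + $67,959.7479 + $63,773.6464… = $543,610.65

$543,610.65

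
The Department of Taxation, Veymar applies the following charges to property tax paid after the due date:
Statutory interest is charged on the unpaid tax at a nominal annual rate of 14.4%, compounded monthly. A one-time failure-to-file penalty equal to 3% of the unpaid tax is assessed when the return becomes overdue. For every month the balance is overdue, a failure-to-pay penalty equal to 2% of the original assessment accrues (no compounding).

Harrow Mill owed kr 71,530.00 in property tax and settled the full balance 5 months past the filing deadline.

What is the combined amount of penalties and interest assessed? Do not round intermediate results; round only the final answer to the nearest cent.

Failure-to-file penalty: 3% × kr 71,530.00 = kr 2,145.90
Failure-to-pay penalty = 2% × kr 71,530.00 × 5 mo = kr 7,153.00
Interest (14.4%/yr ÷ 12 = 1.2%/month): kr 71,530.00 × ((1 + 0.012)^5 − 1) = kr 4,396.0467…
Penalties + interest = kr 9,298.9000 + kr 4,396.0467… = kr 13,694.95

kr 13,694.95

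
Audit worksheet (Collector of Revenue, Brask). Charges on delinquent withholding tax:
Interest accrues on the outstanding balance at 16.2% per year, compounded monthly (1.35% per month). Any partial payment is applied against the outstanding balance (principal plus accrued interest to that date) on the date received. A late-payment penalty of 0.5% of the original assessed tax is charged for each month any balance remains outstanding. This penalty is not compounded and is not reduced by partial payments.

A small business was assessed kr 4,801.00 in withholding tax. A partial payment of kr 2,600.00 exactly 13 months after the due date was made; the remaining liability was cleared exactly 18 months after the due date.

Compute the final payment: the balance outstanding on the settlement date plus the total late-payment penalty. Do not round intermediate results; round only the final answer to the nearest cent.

kr 3,763.45

Balance at month 13: kr 4,801.0000 × (1 + 0.0135)^13 = kr 5,715.3193…
After kr 2,600.00 payment: kr 5,715.3193… − kr 2,600.00 = kr 3,115.3193…
Balance at month 18: kr 3,115.3193… × (1 + 0.0135)^5 = kr 3,331.3581…
Penalty: 18 × 0.5% × kr 4,801.00 = kr 432.09
Final settlement = outstanding balance + penalty = kr 3,331.3581… + kr 432.09 = kr 3,763.45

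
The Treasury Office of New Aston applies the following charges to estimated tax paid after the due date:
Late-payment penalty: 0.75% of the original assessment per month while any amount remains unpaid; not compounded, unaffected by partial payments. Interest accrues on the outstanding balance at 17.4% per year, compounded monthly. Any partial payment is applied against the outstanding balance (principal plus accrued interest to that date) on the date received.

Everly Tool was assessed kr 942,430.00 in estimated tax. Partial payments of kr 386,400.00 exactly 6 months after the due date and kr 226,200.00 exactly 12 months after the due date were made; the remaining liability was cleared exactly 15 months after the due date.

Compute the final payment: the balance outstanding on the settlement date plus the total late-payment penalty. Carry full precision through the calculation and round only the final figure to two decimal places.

kr 599,569.15

Monthly rate = 17.4% ÷ 12 = 1.45%
Balance at month 6: kr 942,430.0000 × (1 + 0.0145)^6 = kr 1,027,451.6895…
After kr 386,400.00 payment: kr 1,027,451.6895… − kr 386,400.00 = kr 641,051.6895…
Balance at month 12: kr 641,051.6895… × (1 + 0.0145)^6 = kr 698,884.4173…
After kr 226,200.00 payment: kr 698,884.4173… − kr 226,200.00 = kr 472,684.4173…
Balance at month 15: kr 472,684.4173… × (1 + 0.0145)^3 = kr 493,545.7762…
Penalty: 15 × 0.75% × kr 942,430.00 = kr 106,023.38…
Final settlement = outstanding balance + penalty = kr 493,545.7762… + kr 106,023.38… = kr 599,569.15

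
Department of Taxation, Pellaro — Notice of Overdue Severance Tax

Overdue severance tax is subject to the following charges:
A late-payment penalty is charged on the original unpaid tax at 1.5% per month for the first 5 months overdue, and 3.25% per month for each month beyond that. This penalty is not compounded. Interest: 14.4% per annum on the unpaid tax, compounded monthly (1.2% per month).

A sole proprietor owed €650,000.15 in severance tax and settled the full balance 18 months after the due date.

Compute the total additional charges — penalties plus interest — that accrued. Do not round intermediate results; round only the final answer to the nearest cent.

€479,055.11

Penalty, months 1–5: 5 × 1.5% × €650,000.15 = €48,750.01…
Penalty, months 6–18: 13 × 3.25% × €650,000.15 = €274,625.06…
Interest: €650,000.15 × ((1 + 0.012)^18 − 1) = €650,000.15 × 0.2395077… = €155,680.0336…
Penalties + interest = €323,375.0746… + €155,680.0336… = €479,055.11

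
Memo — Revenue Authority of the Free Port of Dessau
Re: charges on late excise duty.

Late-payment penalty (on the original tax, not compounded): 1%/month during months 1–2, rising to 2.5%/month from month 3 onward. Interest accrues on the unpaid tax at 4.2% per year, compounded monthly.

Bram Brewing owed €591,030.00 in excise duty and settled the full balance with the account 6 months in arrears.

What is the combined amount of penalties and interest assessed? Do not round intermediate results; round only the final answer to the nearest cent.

Penalty, months 1–2: 2 × 1% × €591,030.00 = €11,820.60
Penalty, months 3–6: 4 × 2.5% × €591,030.00 = €59,103.00
Interest (4.2%/yr ÷ 12 = 0.35%/month): €591,030.00 × ((1 + 0.0035)^6 − 1) = €12,520.7399…
Penalties + interest = €70,923.6000 + €12,520.7399… = €83,444.34

€83,444.34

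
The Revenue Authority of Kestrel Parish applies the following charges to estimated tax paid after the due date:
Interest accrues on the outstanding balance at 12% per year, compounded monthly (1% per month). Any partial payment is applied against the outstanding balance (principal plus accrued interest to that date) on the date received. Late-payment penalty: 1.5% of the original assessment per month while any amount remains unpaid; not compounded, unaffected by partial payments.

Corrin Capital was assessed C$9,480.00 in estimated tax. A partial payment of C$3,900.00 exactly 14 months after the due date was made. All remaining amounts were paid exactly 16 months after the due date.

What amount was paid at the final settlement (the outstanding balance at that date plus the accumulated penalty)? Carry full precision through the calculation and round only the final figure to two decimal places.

Balance at month 14: C$9,480.0000 × (1 + 0.01)^14 = C$10,897.0155…
After C$3,900.00 payment: C$10,897.0155… − C$3,900.00 = C$6,997.0155…
Balance at month 16: C$6,997.0155… × (1 + 0.01)^2 = C$7,137.6556…
Penalty: 16 × 1.5% × C$9,480.00 = C$2,275.20
Final settlement = outstanding balance + penalty = C$7,137.6556… + C$2,275.20 = C$9,412.86

C$9,412.86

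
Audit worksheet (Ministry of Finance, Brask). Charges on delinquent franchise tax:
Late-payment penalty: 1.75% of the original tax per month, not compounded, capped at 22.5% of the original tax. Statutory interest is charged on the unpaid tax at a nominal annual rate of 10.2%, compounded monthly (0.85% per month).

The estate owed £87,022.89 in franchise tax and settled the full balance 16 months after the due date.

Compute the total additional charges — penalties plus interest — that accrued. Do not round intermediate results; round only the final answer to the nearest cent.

Penalty (uncapped): 16 × 1.75% × £87,022.89 = £24,366.41…; cap = 22.5% × £87,022.89 = £19,580.15… → penalty = £19,580.15…
Interest: £87,022.89 × ((1 + 0.0085)^16 − 1) = £87,022.89 × 0.1450236… = £12,620.3734…
Penalties + interest = £19,580.1503… + £12,620.3734… = £32,200.52

£32,200.52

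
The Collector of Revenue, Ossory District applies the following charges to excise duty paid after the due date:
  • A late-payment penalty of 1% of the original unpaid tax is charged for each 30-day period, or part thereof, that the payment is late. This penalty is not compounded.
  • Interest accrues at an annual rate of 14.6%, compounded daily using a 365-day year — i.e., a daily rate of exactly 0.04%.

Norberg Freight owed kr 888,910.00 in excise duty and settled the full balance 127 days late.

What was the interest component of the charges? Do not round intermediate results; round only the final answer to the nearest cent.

Interest: kr 888,910.00 × ((1 + 0.0004)^127 − 1) = kr 888,910.00 × 0.05210176… = kr 46,313.7783…

kr 46,313.78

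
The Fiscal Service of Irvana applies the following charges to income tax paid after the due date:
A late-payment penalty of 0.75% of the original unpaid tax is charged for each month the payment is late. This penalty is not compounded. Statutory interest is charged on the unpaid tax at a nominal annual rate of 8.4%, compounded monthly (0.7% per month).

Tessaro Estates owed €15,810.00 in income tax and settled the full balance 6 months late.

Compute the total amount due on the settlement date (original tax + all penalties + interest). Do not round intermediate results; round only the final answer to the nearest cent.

Late-payment penalty: 6 × 0.75% × €15,810.00 = €711.45
Interest: €15,810.00 × ((1 + 0.007)^6 − 1) = €15,810.00 × 0.0427419… = €675.7494…
Total = €15,810.00 + €711.4500 + €675.7494… = €17,197.20

€17,197.20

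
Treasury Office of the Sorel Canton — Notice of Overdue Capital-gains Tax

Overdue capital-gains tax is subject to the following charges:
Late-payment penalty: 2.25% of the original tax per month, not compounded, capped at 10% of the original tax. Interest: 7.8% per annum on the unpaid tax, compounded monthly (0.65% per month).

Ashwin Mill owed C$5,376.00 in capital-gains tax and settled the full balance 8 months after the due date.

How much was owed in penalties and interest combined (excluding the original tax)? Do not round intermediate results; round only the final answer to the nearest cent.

Penalty (uncapped): 8 × 2.25% × C$5,376.00 = C$967.68; cap = 10% × C$5,376.00 = C$537.60 → penalty = C$537.60
Interest: C$5,376.00 × ((1 + 0.0065)^8 − 1) = C$5,376.00 × 0.0531985… = C$285.9952…
Penalties + interest = C$537.6000 + C$285.9952… = C$823.60

C$823.60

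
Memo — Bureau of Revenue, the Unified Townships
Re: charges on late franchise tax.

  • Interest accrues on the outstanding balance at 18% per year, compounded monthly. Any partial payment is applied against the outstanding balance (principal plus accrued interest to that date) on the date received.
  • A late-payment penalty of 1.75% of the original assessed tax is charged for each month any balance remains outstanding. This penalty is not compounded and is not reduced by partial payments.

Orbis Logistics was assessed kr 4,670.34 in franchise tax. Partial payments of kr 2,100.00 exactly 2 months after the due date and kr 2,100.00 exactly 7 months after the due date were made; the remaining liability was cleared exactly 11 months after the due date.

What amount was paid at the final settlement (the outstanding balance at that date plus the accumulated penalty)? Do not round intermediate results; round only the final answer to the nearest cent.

kr 1,770.48

Monthly rate = 18% ÷ 12 = 1.5%
Balance at month 2: kr 4,670.3400 × (1 + 0.015)^2 = kr 4,811.5010…
After kr 2,100.00 payment: kr 4,811.5010… − kr 2,100.00 = kr 2,711.5010…
Balance at month 7: kr 2,711.5010… × (1 + 0.015)^5 = kr 2,921.0567…
After kr 2,100.00 payment: kr 2,921.0567… − kr 2,100.00 = kr 821.0567…
Balance at month 11: kr 821.0567… × (1 + 0.015)^4 = kr 871.4396…
Penalty: 11 × 1.75% × kr 4,670.34 = kr 899.04…
Final settlement = outstanding balance + penalty = kr 871.4396… + kr 899.04… = kr 1,770.48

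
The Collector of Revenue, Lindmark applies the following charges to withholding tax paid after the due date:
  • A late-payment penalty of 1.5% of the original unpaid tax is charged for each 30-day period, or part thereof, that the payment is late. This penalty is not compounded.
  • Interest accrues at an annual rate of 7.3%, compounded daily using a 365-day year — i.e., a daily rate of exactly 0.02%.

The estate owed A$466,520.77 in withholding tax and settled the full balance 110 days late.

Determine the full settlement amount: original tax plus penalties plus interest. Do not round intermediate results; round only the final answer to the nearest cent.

A$504,888.15

Penalty periods: ⌈110/30⌉ = 4; penalty = 4 × 1.5% × A$466,520.77 = A$27,991.25…
Interest: A$466,520.77 × ((1 + 0.0002)^110 − 1) = A$466,520.77 × 0.02224154… = A$10,376.1384…
Total = A$466,520.77 + A$27,991.2462 + A$10,376.1384… = A$504,888.15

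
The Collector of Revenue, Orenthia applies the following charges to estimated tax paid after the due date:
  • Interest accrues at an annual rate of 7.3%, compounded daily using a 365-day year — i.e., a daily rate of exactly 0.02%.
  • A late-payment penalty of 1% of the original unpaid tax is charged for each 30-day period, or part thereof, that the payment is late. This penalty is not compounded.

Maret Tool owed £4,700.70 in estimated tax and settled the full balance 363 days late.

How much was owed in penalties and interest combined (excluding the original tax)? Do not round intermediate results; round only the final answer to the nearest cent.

Penalty periods: ⌈363/30⌉ = 13; penalty = 13 × 1% × £4,700.70 = £611.09…
Interest: £4,700.70 × ((1 + 0.0002)^363 − 1) = £4,700.70 × 0.07529253… = £353.9276…
Penalties + interest = £611.0910 + £353.9276… = £965.02

£965.02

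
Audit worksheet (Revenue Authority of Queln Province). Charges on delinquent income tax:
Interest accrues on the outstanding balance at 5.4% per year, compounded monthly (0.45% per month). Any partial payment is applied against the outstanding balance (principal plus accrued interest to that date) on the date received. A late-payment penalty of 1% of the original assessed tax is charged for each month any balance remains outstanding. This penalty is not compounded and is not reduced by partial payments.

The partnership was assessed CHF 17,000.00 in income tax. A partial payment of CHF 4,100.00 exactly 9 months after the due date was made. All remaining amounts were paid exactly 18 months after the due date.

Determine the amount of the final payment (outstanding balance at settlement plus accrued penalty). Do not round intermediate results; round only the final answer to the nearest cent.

CHF 17,221.89

Balance at month 9: CHF 17,000.0000 × (1 + 0.0045)^9 = CHF 17,701.0240…
After CHF 4,100.00 payment: CHF 17,701.0240… − CHF 4,100.00 = CHF 13,601.0240…
Balance at month 18: CHF 13,601.0240… × (1 + 0.0045)^9 = CHF 14,161.8854…
Penalty: 18 × 1% × CHF 17,000.00 = CHF 3,060.00
Final settlement = outstanding balance + penalty = CHF 14,161.8854… + CHF 3,060.00 = CHF 17,221.89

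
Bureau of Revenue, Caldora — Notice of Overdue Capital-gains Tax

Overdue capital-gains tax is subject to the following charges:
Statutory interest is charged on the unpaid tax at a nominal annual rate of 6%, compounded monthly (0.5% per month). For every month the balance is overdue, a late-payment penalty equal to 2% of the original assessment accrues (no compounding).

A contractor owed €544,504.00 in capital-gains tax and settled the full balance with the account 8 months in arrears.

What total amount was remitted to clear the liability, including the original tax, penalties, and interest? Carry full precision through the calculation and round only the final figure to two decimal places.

€653,789.79

Late-payment penalty: 8 × 2% × €544,504.00 = €87,120.64
Interest: €544,504.00 × ((1 + 0.005)^8 − 1) = €544,504.00 × 0.0407070… = €22,165.1482…
Total = €544,504.00 + €87,120.6400 + €22,165.1482… = €653,789.79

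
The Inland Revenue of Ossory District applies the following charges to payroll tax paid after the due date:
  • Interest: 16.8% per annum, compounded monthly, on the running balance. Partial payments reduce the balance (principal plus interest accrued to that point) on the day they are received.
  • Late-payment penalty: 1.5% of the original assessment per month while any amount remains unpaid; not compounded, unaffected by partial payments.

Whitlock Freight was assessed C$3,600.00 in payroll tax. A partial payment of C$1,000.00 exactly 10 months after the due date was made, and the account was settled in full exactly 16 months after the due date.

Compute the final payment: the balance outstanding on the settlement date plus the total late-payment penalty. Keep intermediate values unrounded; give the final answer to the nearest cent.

Monthly rate = 16.8% ÷ 12 = 1.4%
Balance at month 10: C$3,600.0000 × (1 + 0.014)^10 = C$4,136.9669…
After C$1,000.00 payment: C$4,136.9669… − C$1,000.00 = C$3,136.9669…
Balance at month 16: C$3,136.9669… × (1 + 0.014)^6 = C$3,409.8688…
Penalty: 16 × 1.5% × C$3,600.00 = C$864.00
Final settlement = outstanding balance + penalty = C$3,409.8688… + C$864.00 = C$4,273.87

C$4,273.87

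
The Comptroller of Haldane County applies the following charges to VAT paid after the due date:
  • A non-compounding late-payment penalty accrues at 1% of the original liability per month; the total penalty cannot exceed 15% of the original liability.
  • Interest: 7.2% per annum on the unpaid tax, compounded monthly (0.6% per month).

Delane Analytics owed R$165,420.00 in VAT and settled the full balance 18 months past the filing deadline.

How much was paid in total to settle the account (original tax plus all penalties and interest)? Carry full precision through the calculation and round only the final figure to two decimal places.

R$209,039.32

Penalty (uncapped): 18 × 1% × R$165,420.00 = R$29,775.60; cap = 15% × R$165,420.00 = R$24,813.00 → penalty = R$24,813.00
Interest: R$165,420.00 × ((1 + 0.006)^18 − 1) = R$165,420.00 × 0.1136883… = R$18,806.3168…
Total = R$165,420.00 + R$24,813.0000 + R$18,806.3168… = R$209,039.32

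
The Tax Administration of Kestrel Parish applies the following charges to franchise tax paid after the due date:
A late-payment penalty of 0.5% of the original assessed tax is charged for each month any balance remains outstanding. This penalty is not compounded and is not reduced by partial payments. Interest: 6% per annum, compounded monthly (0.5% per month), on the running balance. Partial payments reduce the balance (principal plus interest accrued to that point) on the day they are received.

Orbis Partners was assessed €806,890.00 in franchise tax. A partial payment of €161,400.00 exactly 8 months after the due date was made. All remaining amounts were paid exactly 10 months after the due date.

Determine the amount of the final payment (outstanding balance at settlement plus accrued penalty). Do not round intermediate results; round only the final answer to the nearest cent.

€725,480.93

Balance at month 8: €806,890.0000 × (1 + 0.005)^8 = €839,736.1067…
After €161,400.00 payment: €839,736.1067… − €161,400.00 = €678,336.1067…
Balance at month 10: €678,336.1067… × (1 + 0.005)^2 = €685,136.4261…
Penalty: 10 × 0.5% × €806,890.00 = €40,344.50
Final settlement = outstanding balance + penalty = €685,136.4261… + €40,344.50 = €725,480.93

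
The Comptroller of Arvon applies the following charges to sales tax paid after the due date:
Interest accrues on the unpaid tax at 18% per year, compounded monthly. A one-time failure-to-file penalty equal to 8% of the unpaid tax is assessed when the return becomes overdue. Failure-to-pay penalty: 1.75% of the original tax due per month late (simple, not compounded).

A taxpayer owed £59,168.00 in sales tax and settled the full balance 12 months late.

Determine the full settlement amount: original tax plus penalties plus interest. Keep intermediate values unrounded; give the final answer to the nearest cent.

Failure-to-file penalty: 8% × £59,168.00 = £4,733.44
Failure-to-pay penalty = 1.75% × £59,168.00 × 12 mo = £12,425.28
Interest (18%/yr ÷ 12 = 1.5%/month): £59,168.00 × ((1 + 0.015)^12 − 1) = £11,574.3360…
Total = £59,168.00 + £17,158.7200 + £11,574.3360… = £87,901.06

£87,901.06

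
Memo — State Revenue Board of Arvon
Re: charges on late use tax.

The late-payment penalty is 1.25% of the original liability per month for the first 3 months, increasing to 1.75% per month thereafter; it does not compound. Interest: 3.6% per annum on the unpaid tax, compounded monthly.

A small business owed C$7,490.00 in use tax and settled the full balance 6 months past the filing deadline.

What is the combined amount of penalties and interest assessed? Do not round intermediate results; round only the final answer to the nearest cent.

C$809.94

Penalty, months 1–3: 3 × 1.25% × C$7,490.00 = C$280.88…
Penalty, months 4–6: 3 × 1.75% × C$7,490.00 = C$393.23…
Interest (3.6%/yr ÷ 12 = 0.3%/month): C$7,490.00 × ((1 + 0.003)^6 − 1) = C$135.8352…
Penalties + interest = C$674.1000 + C$135.8352… = C$809.94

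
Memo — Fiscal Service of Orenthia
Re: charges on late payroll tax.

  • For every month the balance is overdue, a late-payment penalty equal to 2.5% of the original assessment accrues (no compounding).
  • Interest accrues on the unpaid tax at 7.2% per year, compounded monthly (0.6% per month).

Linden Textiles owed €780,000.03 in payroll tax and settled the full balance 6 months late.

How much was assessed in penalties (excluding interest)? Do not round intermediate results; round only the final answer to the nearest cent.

Late-payment penalty: 6 × 2.5% × €780,000.03 = €117,000.00…

€117,000.00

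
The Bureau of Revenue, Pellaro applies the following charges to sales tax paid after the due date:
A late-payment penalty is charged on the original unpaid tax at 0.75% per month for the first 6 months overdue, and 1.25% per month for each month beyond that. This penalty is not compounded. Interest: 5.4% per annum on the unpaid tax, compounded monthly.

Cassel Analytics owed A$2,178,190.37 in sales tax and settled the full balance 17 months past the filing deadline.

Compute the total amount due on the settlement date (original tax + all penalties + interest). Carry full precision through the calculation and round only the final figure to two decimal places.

A$2,748,477.53

Penalty, months 1–6: 6 × 0.75% × A$2,178,190.37 = A$98,018.57…
Penalty, months 7–17: 11 × 1.25% × A$2,178,190.37 = A$299,501.18…
Interest (5.4%/yr ÷ 12 = 0.45%/month): A$2,178,190.37 × ((1 + 0.0045)^17 − 1) = A$172,767.4220…
Total = A$2,178,190.37 + A$397,519.7425… + A$172,767.4220… = A$2,748,477.53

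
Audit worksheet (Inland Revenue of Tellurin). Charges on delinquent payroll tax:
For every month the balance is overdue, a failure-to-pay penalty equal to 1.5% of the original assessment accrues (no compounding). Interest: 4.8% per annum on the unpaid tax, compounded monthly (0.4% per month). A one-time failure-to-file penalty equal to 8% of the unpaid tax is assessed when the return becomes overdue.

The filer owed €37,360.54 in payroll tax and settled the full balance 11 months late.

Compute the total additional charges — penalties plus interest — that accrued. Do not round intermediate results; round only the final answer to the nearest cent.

Failure-to-file penalty: 8% × €37,360.54 = €2,988.84…
Failure-to-pay penalty = 1.5% × €37,360.54 × 11 mo = €6,164.49…
Interest: €37,360.54 × ((1 + 0.004)^11 − 1) = €37,360.54 × 0.0448906… = €1,677.1387…
Penalties + interest = €9,153.3323 + €1,677.1387… = €10,830.47

€10,830.47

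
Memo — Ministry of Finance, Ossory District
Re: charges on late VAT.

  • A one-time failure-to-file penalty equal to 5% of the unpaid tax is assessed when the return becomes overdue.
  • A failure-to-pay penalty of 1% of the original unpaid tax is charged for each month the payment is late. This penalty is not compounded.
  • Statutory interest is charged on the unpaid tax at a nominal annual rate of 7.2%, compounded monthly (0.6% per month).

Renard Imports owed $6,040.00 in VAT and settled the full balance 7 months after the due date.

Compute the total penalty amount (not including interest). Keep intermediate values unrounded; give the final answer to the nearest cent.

$724.80

Failure-to-file penalty: 5% × $6,040.00 = $302.00
Failure-to-pay penalty: 7 × 1% × $6,040.00 = $422.80
Total penalty = $302.00 + $422.80 = $724.80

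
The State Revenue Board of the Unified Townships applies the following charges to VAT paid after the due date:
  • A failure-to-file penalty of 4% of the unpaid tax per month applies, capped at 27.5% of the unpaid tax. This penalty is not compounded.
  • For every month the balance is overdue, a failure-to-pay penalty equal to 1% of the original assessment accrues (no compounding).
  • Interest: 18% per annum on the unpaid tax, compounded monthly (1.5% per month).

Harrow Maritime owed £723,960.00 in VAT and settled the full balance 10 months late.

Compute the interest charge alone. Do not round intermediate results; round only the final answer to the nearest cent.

£116,225.14

Interest: £723,960.00 × ((1 + 0.015)^10 − 1) = £723,960.00 × 0.1605408… = £116,225.1357…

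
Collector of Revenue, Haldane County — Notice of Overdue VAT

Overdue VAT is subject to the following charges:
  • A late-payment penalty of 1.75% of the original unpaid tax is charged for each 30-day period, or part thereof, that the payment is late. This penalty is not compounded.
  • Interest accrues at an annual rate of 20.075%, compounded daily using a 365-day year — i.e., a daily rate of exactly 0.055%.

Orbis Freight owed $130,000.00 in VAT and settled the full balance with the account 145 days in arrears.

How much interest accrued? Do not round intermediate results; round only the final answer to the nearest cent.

$10,789.03

Interest: $130,000.00 × ((1 + 0.00055)^145 − 1) = $130,000.00 × 0.08299254… = $10,789.0298…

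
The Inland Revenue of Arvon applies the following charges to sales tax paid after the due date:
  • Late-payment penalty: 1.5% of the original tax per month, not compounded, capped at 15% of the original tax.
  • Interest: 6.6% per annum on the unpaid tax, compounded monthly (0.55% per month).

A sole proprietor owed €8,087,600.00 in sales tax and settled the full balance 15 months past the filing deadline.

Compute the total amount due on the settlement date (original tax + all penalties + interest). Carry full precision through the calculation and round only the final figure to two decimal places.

€9,994,277.70

Penalty (uncapped): 15 × 1.5% × €8,087,600.00 = €1,819,710.00; cap = 15% × €8,087,600.00 = €1,213,140.00 → penalty = €1,213,140.00
Interest: €8,087,600.00 × ((1 + 0.0055)^15 − 1) = €8,087,600.00 × 0.0857532… = €693,537.7011…
Total = €8,087,600.00 + €1,213,140.0000 + €693,537.7011… = €9,994,277.70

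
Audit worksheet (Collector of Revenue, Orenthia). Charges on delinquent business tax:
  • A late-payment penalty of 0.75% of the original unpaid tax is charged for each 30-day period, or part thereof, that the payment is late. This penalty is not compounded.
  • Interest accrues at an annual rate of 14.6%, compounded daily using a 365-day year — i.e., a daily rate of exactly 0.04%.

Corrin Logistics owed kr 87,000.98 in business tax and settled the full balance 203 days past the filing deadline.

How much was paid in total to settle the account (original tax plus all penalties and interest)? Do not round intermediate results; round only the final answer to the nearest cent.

kr 98,926.22

Penalty periods: ⌈203/30⌉ = 7; penalty = 7 × 0.75% × kr 87,000.98 = kr 4,567.55…
Interest: kr 87,000.98 × ((1 + 0.0004)^203 − 1) = kr 87,000.98 × 0.08457018… = kr 7,357.6888…
Total = kr 87,000.98 + kr 4,567.5515… + kr 7,357.6888… = kr 98,926.22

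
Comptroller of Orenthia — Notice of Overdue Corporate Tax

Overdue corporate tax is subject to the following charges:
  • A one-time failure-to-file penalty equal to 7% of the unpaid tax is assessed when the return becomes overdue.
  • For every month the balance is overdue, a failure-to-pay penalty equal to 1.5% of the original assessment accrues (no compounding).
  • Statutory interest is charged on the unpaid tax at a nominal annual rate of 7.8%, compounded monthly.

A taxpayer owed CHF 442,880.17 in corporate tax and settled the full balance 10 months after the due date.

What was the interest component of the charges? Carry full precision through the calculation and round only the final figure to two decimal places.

CHF 29,644.00

Interest (7.8%/yr ÷ 12 = 0.65%/month): CHF 442,880.17 × ((1 + 0.0065)^10 − 1) = CHF 29,643.9994…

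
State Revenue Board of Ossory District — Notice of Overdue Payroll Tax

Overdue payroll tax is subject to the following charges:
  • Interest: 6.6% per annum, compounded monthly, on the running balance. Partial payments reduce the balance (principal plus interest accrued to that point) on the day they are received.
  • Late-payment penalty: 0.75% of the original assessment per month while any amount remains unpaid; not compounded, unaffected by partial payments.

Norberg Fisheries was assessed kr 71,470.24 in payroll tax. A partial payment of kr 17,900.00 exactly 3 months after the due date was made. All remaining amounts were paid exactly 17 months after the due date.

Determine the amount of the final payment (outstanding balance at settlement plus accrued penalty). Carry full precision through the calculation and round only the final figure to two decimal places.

Monthly rate = 6.6% ÷ 12 = 0.55%
Balance at month 3: kr 71,470.2400 × (1 + 0.0055)^3 = kr 72,655.9968…
After kr 17,900.00 payment: kr 72,655.9968… − kr 17,900.00 = kr 54,755.9968…
Balance at month 17: kr 54,755.9968… × (1 + 0.0055)^14 = kr 59,126.3049…
Penalty: 17 × 0.75% × kr 71,470.24 = kr 9,112.46…
Final settlement = outstanding balance + penalty = kr 59,126.3049… + kr 9,112.46… = kr 68,238.76

kr 68,238.76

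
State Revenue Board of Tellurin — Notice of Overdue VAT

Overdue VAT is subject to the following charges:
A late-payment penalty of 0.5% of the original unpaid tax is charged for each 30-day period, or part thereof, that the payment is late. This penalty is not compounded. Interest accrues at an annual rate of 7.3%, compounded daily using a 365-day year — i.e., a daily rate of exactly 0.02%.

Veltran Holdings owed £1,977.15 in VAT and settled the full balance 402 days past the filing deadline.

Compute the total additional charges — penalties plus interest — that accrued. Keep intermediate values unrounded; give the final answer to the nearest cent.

£303.91

Penalty periods: ⌈402/30⌉ = 14; penalty = 14 × 0.5% × £1,977.15 = £138.40…
Interest: £1,977.15 × ((1 + 0.0002)^402 − 1) = £1,977.15 × 0.08371176… = £165.5107…
Penalties + interest = £138.4005 + £165.5107… = £303.91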